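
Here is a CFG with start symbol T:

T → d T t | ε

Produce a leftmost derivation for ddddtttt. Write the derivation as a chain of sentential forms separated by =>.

T => dTt => ddTtt => dddTttt => ddddTtttt => ddddtttt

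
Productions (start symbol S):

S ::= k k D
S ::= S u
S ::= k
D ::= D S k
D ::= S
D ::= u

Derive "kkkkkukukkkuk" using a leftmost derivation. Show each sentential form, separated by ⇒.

S⇒kkD⇒kkDSk⇒kkDSkSk⇒kkSSkSk⇒kkkkDSkSk⇒kkkkSSkSk⇒kkkkSuSkSk⇒kkkkkuSkSk⇒kkkkkuSukSk⇒kkkkkukukSk⇒kkkkkukukkkDk⇒kkkkkukukkkuk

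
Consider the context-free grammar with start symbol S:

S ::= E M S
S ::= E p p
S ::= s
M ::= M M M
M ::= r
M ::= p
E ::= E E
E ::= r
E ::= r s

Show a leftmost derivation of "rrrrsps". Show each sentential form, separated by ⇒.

S ⇒ EMS   [S ::= E M S]
EMS ⇒ EEMS   [E ::= E E]
EEMS ⇒ EEEMS   [E ::= E E]
EEEMS ⇒ EEEEMS   [E ::= E E]
EEEEMS ⇒ rEEEMS   [E ::= r]
rEEEMS ⇒ rrEEMS   [E ::= r]
rrEEMS ⇒ rrrEMS   [E ::= r]
rrrEMS ⇒ rrrrsMS   [E ::= r s]
rrrrsMS ⇒ rrrrspS   [M ::= p]
rrrrspS ⇒ rrrrsps   [S ::= s]

S ⇒ EMS ⇒ EEMS ⇒ EEEMS ⇒ EEEEMS ⇒ rEEEMS ⇒ rrEEMS ⇒ rrrEMS ⇒ rrrrsMS ⇒ rrrrspS ⇒ rrrrsps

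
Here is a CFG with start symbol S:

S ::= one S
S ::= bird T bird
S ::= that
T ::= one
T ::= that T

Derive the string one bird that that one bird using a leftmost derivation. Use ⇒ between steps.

S ⇒ one S   [S ::= one S]
one S ⇒ one bird T bird   [S ::= bird T bird]
one bird T bird ⇒ one bird that T bird   [T ::= that T]
one bird that T bird ⇒ one bird that that T bird   [T ::= that T]
one bird that that T bird ⇒ one bird that that one bird   [T ::= one]

S ⇒ one S ⇒ one bird T bird ⇒ one bird that T bird ⇒ one bird that that T bird ⇒ one bird that that one bird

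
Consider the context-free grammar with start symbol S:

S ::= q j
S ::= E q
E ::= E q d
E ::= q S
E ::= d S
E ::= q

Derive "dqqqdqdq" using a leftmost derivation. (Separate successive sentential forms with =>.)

S => Eq => Eqdq => Eqdqdq => dSqdqdq => dEqqdqdq => dqqqdqdq

S => Eq   [S ::= E q]
Eq => Eqdq   [E ::= E q d]
Eqdq => Eqdqdq   [E ::= E q d]
Eqdqdq => dSqdqdq   [E ::= d S]
dSqdqdq => dEqqdqdq   [S ::= E q]
dEqqdqdq => dqqqdqdq   [E ::= q]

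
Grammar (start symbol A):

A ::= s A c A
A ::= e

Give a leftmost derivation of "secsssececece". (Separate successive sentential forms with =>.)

A => sAcA => secA => secsAcA => secssAcAcA => secsssAcAcAcA => secsssecAcAcA => secsssececAcA => secsssecececA => secsssececece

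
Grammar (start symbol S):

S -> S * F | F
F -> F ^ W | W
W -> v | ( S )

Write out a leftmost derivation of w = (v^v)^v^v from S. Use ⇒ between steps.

S⇒F⇒F^W⇒F^W^W⇒W^W^W⇒(S)^W^W⇒(F)^W^W⇒(F^W)^W^W⇒(W^W)^W^W⇒(v^W)^W^W⇒(v^v)^W^W⇒(v^v)^v^W⇒(v^v)^v^v

S ⇒ F   [S -> F]
F ⇒ F^W   [F -> F ^ W]
F^W ⇒ F^W^W   [F -> F ^ W]
F^W^W ⇒ W^W^W   [F -> W]
W^W^W ⇒ (S)^W^W   [W -> ( S )]
(S)^W^W ⇒ (F)^W^W   [S -> F]
(F)^W^W ⇒ (F^W)^W^W   [F -> F ^ W]
(F^W)^W^W ⇒ (W^W)^W^W   [F -> W]
(W^W)^W^W ⇒ (v^W)^W^W   [W -> v]
(v^W)^W^W ⇒ (v^v)^W^W   [W -> v]
(v^v)^W^W ⇒ (v^v)^v^W   [W -> v]
(v^v)^v^W ⇒ (v^v)^v^v   [W -> v]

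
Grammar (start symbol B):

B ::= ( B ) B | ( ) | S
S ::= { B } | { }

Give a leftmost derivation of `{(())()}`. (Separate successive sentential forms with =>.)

B => S => {B} => {(B)B} => {(())B} => {(())()}

B => S   [B ::= S]
S => {B}   [S ::= { B }]
{B} => {(B)B}   [B ::= ( B ) B]
{(B)B} => {(())B}   [B ::= ( )]
{(())B} => {(())()}   [B ::= ( )]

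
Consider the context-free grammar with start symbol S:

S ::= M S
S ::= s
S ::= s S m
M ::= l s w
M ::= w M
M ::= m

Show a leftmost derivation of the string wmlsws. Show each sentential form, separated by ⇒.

S ⇒ MS ⇒ wMS ⇒ wmS ⇒ wmMS ⇒ wmlswS ⇒ wmlsws

S ⇒ MS   [S ::= M S]
MS ⇒ wMS   [M ::= w M]
wMS ⇒ wmS   [M ::= m]
wmS ⇒ wmMS   [S ::= M S]
wmMS ⇒ wmlswS   [M ::= l s w]
wmlswS ⇒ wmlsws   [S ::= s]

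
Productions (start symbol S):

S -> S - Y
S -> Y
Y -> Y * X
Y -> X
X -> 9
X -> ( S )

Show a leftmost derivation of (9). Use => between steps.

S => Y   [S -> Y]
Y => X   [Y -> X]
X => (S)   [X -> ( S )]
(S) => (Y)   [S -> Y]
(Y) => (X)   [Y -> X]
(X) => (9)   [X -> 9]

S=>Y=>X=>(S)=>(Y)=>(X)=>(9)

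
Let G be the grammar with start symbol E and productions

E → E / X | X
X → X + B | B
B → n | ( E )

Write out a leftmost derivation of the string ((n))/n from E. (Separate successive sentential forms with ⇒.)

E ⇒ E/X ⇒ X/X ⇒ B/X ⇒ (E)/X ⇒ (X)/X ⇒ (B)/X ⇒ ((E))/X ⇒ ((X))/X ⇒ ((B))/X ⇒ ((n))/X ⇒ ((n))/B ⇒ ((n))/n

E ⇒ E/X   [E → E / X]
E/X ⇒ X/X   [E → X]
X/X ⇒ B/X   [X → B]
B/X ⇒ (E)/X   [B → ( E )]
(E)/X ⇒ (X)/X   [E → X]
(X)/X ⇒ (B)/X   [X → B]
(B)/X ⇒ ((E))/X   [B → ( E )]
((E))/X ⇒ ((X))/X   [E → X]
((X))/X ⇒ ((B))/X   [X → B]
((B))/X ⇒ ((n))/X   [B → n]
((n))/X ⇒ ((n))/B   [X → B]
((n))/B ⇒ ((n))/n   [B → n]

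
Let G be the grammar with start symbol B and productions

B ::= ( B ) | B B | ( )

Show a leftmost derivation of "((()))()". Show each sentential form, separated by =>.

B => BB => (B)B => ((B))B => ((()))B => ((()))()

B => BB   [B ::= B B]
BB => (B)B   [B ::= ( B )]
(B)B => ((B))B   [B ::= ( B )]
((B))B => ((()))B   [B ::= ( )]
((()))B => ((()))()   [B ::= ( )]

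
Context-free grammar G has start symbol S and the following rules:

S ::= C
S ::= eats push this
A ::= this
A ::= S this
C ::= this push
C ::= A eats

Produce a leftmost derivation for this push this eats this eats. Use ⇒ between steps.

S ⇒ C ⇒ A eats ⇒ S this eats ⇒ C this eats ⇒ A eats this eats ⇒ S this eats this eats ⇒ C this eats this eats ⇒ this push this eats this eats

S ⇒ C   [S ::= C]
C ⇒ A eats   [C ::= A eats]
A eats ⇒ S this eats   [A ::= S this]
S this eats ⇒ C this eats   [S ::= C]
C this eats ⇒ A eats this eats   [C ::= A eats]
A eats this eats ⇒ S this eats this eats   [A ::= S this]
S this eats this eats ⇒ C this eats this eats   [S ::= C]
C this eats this eats ⇒ this push this eats this eats   [C ::= this push]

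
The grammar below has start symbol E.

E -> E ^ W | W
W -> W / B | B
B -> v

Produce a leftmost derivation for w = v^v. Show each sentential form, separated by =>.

E => E^W => W^W => B^W => v^W => v^B => v^v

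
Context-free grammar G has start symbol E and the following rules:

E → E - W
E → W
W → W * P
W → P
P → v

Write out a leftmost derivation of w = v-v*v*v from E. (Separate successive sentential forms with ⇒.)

E ⇒ E-W   [E → E - W]
E-W ⇒ W-W   [E → W]
W-W ⇒ P-W   [W → P]
P-W ⇒ v-W   [P → v]
v-W ⇒ v-W*P   [W → W * P]
v-W*P ⇒ v-W*P*P   [W → W * P]
v-W*P*P ⇒ v-P*P*P   [W → P]
v-P*P*P ⇒ v-v*P*P   [P → v]
v-v*P*P ⇒ v-v*v*P   [P → v]
v-v*v*P ⇒ v-v*v*v   [P → v]

E ⇒ E-W ⇒ W-W ⇒ P-W ⇒ v-W ⇒ v-W*P ⇒ v-W*P*P ⇒ v-P*P*P ⇒ v-v*P*P ⇒ v-v*v*P ⇒ v-v*v*v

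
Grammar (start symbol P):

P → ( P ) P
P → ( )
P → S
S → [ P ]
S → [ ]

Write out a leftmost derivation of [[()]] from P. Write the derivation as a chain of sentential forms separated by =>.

P=>S=>[P]=>[S]=>[[P]]=>[[()]]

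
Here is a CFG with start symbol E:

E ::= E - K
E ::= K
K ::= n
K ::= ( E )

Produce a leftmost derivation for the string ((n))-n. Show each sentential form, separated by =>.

E => E-K => K-K => (E)-K => (K)-K => ((E))-K => ((K))-K => ((n))-K => ((n))-n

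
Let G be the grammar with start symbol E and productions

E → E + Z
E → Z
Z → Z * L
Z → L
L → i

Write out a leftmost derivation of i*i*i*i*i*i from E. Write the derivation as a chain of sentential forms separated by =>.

E => Z   [E → Z]
Z => Z*L   [Z → Z * L]
Z*L => Z*L*L   [Z → Z * L]
Z*L*L => Z*L*L*L   [Z → Z * L]
Z*L*L*L => Z*L*L*L*L   [Z → Z * L]
Z*L*L*L*L => Z*L*L*L*L*L   [Z → Z * L]
Z*L*L*L*L*L => L*L*L*L*L*L   [Z → L]
L*L*L*L*L*L => i*L*L*L*L*L   [L → i]
i*L*L*L*L*L => i*i*L*L*L*L   [L → i]
i*i*L*L*L*L => i*i*i*L*L*L   [L → i]
i*i*i*L*L*L => i*i*i*i*L*L   [L → i]
i*i*i*i*L*L => i*i*i*i*i*L   [L → i]
i*i*i*i*i*L => i*i*i*i*i*i   [L → i]

E=>Z=>Z*L=>Z*L*L=>Z*L*L*L=>Z*L*L*L*L=>Z*L*L*L*L*L=>L*L*L*L*L*L=>i*L*L*L*L*L=>i*i*L*L*L*L=>i*i*i*L*L*L=>i*i*i*i*L*L=>i*i*i*i*i*L=>i*i*i*i*i*i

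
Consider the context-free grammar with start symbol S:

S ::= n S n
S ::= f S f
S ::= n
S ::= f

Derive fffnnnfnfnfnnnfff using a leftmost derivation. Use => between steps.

S => fSf => ffSff => fffSfff => fffnSnfff => fffnnSnnfff => fffnnnSnnnfff => fffnnnfSfnnnfff => fffnnnfnSnfnnnfff => fffnnnfnfnfnnnfff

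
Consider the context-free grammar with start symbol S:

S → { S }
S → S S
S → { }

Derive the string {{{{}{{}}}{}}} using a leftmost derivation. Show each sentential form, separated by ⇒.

S ⇒ {S}   [S → { S }]
{S} ⇒ {{S}}   [S → { S }]
{{S}} ⇒ {{SS}}   [S → S S]
{{SS}} ⇒ {{{S}S}}   [S → { S }]
{{{S}S}} ⇒ {{{SS}S}}   [S → S S]
{{{SS}S}} ⇒ {{{{}S}S}}   [S → { }]
{{{{}S}S}} ⇒ {{{{}{S}}S}}   [S → { S }]
{{{{}{S}}S}} ⇒ {{{{}{{}}}S}}   [S → { }]
{{{{}{{}}}S}} ⇒ {{{{}{{}}}{}}}   [S → { }]

S⇒{S}⇒{{S}}⇒{{SS}}⇒{{{S}S}}⇒{{{SS}S}}⇒{{{{}S}S}}⇒{{{{}{S}}S}}⇒{{{{}{{}}}S}}⇒{{{{}{{}}}{}}}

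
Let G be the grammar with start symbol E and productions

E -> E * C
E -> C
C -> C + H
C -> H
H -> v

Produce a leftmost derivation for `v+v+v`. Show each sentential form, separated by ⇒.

E⇒C⇒C+H⇒C+H+H⇒H+H+H⇒v+H+H⇒v+v+H⇒v+v+v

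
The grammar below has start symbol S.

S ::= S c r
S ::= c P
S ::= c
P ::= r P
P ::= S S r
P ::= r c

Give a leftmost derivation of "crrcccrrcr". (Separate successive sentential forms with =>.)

S => Scr => cPcr => crPcr => crrPcr => crrSSrcr => crrcSrcr => crrcScrrcr => crrcccrrcr

S => Scr   [S ::= S c r]
Scr => cPcr   [S ::= c P]
cPcr => crPcr   [P ::= r P]
crPcr => crrPcr   [P ::= r P]
crrPcr => crrSSrcr   [P ::= S S r]
crrSSrcr => crrcSrcr   [S ::= c]
crrcSrcr => crrcScrrcr   [S ::= S c r]
crrcScrrcr => crrcccrrcr   [S ::= c]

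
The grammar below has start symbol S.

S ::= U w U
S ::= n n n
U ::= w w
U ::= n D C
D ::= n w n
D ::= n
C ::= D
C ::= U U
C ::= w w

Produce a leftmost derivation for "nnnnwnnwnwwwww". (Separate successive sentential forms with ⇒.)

S ⇒ UwU   [S ::= U w U]
UwU ⇒ nDCwU   [U ::= n D C]
nDCwU ⇒ nnCwU   [D ::= n]
nnCwU ⇒ nnUUwU   [C ::= U U]
nnUUwU ⇒ nnnDCUwU   [U ::= n D C]
nnnDCUwU ⇒ nnnnwnCUwU   [D ::= n w n]
nnnnwnCUwU ⇒ nnnnwnDUwU   [C ::= D]
nnnnwnDUwU ⇒ nnnnwnnwnUwU   [D ::= n w n]
nnnnwnnwnUwU ⇒ nnnnwnnwnwwwU   [U ::= w w]
nnnnwnnwnwwwU ⇒ nnnnwnnwnwwwww   [U ::= w w]

S⇒UwU⇒nDCwU⇒nnCwU⇒nnUUwU⇒nnnDCUwU⇒nnnnwnCUwU⇒nnnnwnDUwU⇒nnnnwnnwnUwU⇒nnnnwnnwnwwwU⇒nnnnwnnwnwwwww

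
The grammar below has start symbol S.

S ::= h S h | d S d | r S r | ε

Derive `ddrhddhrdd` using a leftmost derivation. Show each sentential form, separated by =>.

S => dSd   [S ::= d S d]
dSd => ddSdd   [S ::= d S d]
ddSdd => ddrSrdd   [S ::= r S r]
ddrSrdd => ddrhShrdd   [S ::= h S h]
ddrhShrdd => ddrhdSdhrdd   [S ::= d S d]
ddrhdSdhrdd => ddrhddhrdd   [S ::= ε]

S => dSd => ddSdd => ddrSrdd => ddrhShrdd => ddrhdSdhrdd => ddrhddhrdd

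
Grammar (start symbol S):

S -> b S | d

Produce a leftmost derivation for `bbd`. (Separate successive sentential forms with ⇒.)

S ⇒ bS ⇒ bbS ⇒ bbd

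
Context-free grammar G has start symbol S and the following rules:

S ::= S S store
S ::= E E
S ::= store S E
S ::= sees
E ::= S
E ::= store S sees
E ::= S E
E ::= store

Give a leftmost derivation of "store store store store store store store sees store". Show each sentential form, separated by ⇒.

S ⇒ store S E ⇒ store E E E ⇒ store store E E ⇒ store store store S sees E ⇒ store store store store S E sees E ⇒ store store store store E E E sees E ⇒ store store store store store E E sees E ⇒ store store store store store store E sees E ⇒ store store store store store store store sees E ⇒ store store store store store store store sees store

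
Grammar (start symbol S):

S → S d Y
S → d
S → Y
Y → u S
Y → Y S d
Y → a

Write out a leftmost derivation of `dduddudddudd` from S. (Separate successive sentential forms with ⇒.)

S ⇒ SdY   [S → S d Y]
SdY ⇒ ddY   [S → d]
ddY ⇒ dduS   [Y → u S]
dduS ⇒ dduSdY   [S → S d Y]
dduSdY ⇒ dduddY   [S → d]
dduddY ⇒ dduddYSd   [Y → Y S d]
dduddYSd ⇒ ddudduSSd   [Y → u S]
ddudduSSd ⇒ dduddudSd   [S → d]
dduddudSd ⇒ dduddudSdYd   [S → S d Y]
dduddudSdYd ⇒ dduddudddYd   [S → d]
dduddudddYd ⇒ ddudduddduSd   [Y → u S]
ddudduddduSd ⇒ dduddudddudd   [S → d]

S ⇒ SdY ⇒ ddY ⇒ dduS ⇒ dduSdY ⇒ dduddY ⇒ dduddYSd ⇒ ddudduSSd ⇒ dduddudSd ⇒ dduddudSdYd ⇒ dduddudddYd ⇒ ddudduddduSd ⇒ dduddudddudd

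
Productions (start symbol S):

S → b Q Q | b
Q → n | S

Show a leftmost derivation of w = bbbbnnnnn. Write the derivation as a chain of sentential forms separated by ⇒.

S ⇒ bQQ ⇒ bSQ ⇒ bbQQQ ⇒ bbSQQ ⇒ bbbQQQQ ⇒ bbbSQQQ ⇒ bbbbQQQQQ ⇒ bbbbnQQQQ ⇒ bbbbnnQQQ ⇒ bbbbnnnQQ ⇒ bbbbnnnnQ ⇒ bbbbnnnnn

S ⇒ bQQ   [S → b Q Q]
bQQ ⇒ bSQ   [Q → S]
bSQ ⇒ bbQQQ   [S → b Q Q]
bbQQQ ⇒ bbSQQ   [Q → S]
bbSQQ ⇒ bbbQQQQ   [S → b Q Q]
bbbQQQQ ⇒ bbbSQQQ   [Q → S]
bbbSQQQ ⇒ bbbbQQQQQ   [S → b Q Q]
bbbbQQQQQ ⇒ bbbbnQQQQ   [Q → n]
bbbbnQQQQ ⇒ bbbbnnQQQ   [Q → n]
bbbbnnQQQ ⇒ bbbbnnnQQ   [Q → n]
bbbbnnnQQ ⇒ bbbbnnnnQ   [Q → n]
bbbbnnnnQ ⇒ bbbbnnnnn   [Q → n]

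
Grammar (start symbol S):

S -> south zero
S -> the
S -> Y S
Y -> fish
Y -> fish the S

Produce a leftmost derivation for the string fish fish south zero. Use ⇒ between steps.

S ⇒ Y S   [S -> Y S]
Y S ⇒ fish S   [Y -> fish]
fish S ⇒ fish Y S   [S -> Y S]
fish Y S ⇒ fish fish S   [Y -> fish]
fish fish S ⇒ fish fish south zero   [S -> south zero]

S ⇒ Y S ⇒ fish S ⇒ fish Y S ⇒ fish fish S ⇒ fish fish south zero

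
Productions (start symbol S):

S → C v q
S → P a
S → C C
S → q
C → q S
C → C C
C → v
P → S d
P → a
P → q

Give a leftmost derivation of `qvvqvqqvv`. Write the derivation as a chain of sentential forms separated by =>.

S => CC   [S → C C]
CC => CCC   [C → C C]
CCC => CCCC   [C → C C]
CCCC => CCCCC   [C → C C]
CCCCC => qSCCCC   [C → q S]
qSCCCC => qCvqCCCC   [S → C v q]
qCvqCCCC => qvvqCCCC   [C → v]
qvvqCCCC => qvvqvCCC   [C → v]
qvvqvCCC => qvvqvqSCC   [C → q S]
qvvqvqSCC => qvvqvqqCC   [S → q]
qvvqvqqCC => qvvqvqqvC   [C → v]
qvvqvqqvC => qvvqvqqvv   [C → v]

S => CC => CCC => CCCC => CCCCC => qSCCCC => qCvqCCCC => qvvqCCCC => qvvqvCCC => qvvqvqSCC => qvvqvqqCC => qvvqvqqvC => qvvqvqqvv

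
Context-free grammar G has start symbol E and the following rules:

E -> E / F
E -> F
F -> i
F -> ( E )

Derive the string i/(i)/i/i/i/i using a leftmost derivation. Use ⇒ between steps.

E ⇒ E/F   [E -> E / F]
E/F ⇒ E/F/F   [E -> E / F]
E/F/F ⇒ E/F/F/F   [E -> E / F]
E/F/F/F ⇒ E/F/F/F/F   [E -> E / F]
E/F/F/F/F ⇒ E/F/F/F/F/F   [E -> E / F]
E/F/F/F/F/F ⇒ F/F/F/F/F/F   [E -> F]
F/F/F/F/F/F ⇒ i/F/F/F/F/F   [F -> i]
i/F/F/F/F/F ⇒ i/(E)/F/F/F/F   [F -> ( E )]
i/(E)/F/F/F/F ⇒ i/(F)/F/F/F/F   [E -> F]
i/(F)/F/F/F/F ⇒ i/(i)/F/F/F/F   [F -> i]
i/(i)/F/F/F/F ⇒ i/(i)/i/F/F/F   [F -> i]
i/(i)/i/F/F/F ⇒ i/(i)/i/i/F/F   [F -> i]
i/(i)/i/i/F/F ⇒ i/(i)/i/i/i/F   [F -> i]
i/(i)/i/i/i/F ⇒ i/(i)/i/i/i/i   [F -> i]

E ⇒ E/F ⇒ E/F/F ⇒ E/F/F/F ⇒ E/F/F/F/F ⇒ E/F/F/F/F/F ⇒ F/F/F/F/F/F ⇒ i/F/F/F/F/F ⇒ i/(E)/F/F/F/F ⇒ i/(F)/F/F/F/F ⇒ i/(i)/F/F/F/F ⇒ i/(i)/i/F/F/F ⇒ i/(i)/i/i/F/F ⇒ i/(i)/i/i/i/F ⇒ i/(i)/i/i/i/i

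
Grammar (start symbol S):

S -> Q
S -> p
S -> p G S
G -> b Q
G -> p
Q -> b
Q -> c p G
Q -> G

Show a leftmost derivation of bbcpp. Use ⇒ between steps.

S⇒Q⇒G⇒bQ⇒bG⇒bbQ⇒bbcpG⇒bbcpp

S ⇒ Q   [S -> Q]
Q ⇒ G   [Q -> G]
G ⇒ bQ   [G -> b Q]
bQ ⇒ bG   [Q -> G]
bG ⇒ bbQ   [G -> b Q]
bbQ ⇒ bbcpG   [Q -> c p G]
bbcpG ⇒ bbcpp   [G -> p]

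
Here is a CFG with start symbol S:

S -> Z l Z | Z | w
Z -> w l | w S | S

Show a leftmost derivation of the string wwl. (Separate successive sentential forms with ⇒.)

S ⇒ Z ⇒ wS ⇒ wZ ⇒ wwl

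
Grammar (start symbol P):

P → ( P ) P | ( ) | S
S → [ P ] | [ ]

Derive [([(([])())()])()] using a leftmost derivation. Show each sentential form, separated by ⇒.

P ⇒ S ⇒ [P] ⇒ [(P)P] ⇒ [(S)P] ⇒ [([P])P] ⇒ [([(P)P])P] ⇒ [([((P)P)P])P] ⇒ [([((S)P)P])P] ⇒ [([(([])P)P])P] ⇒ [([(([])())P])P] ⇒ [([(([])())()])P] ⇒ [([(([])())()])()]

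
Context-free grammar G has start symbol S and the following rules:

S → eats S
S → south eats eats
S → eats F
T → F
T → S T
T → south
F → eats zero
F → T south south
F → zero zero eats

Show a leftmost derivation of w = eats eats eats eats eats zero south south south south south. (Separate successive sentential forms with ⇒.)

S ⇒ eats F ⇒ eats T south south ⇒ eats S T south south ⇒ eats eats S T south south ⇒ eats eats eats S T south south ⇒ eats eats eats eats F T south south ⇒ eats eats eats eats T south south T south south ⇒ eats eats eats eats F south south T south south ⇒ eats eats eats eats eats zero south south T south south ⇒ eats eats eats eats eats zero south south south south south

S ⇒ eats F   [S → eats F]
eats F ⇒ eats T south south   [F → T south south]
eats T south south ⇒ eats S T south south   [T → S T]
eats S T south south ⇒ eats eats S T south south   [S → eats S]
eats eats S T south south ⇒ eats eats eats S T south south   [S → eats S]
eats eats eats S T south south ⇒ eats eats eats eats F T south south   [S → eats F]
eats eats eats eats F T south south ⇒ eats eats eats eats T south south T south south   [F → T south south]
eats eats eats eats T south south T south south ⇒ eats eats eats eats F south south T south south   [T → F]
eats eats eats eats F south south T south south ⇒ eats eats eats eats eats zero south south T south south   [F → eats zero]
eats eats eats eats eats zero south south T south south ⇒ eats eats eats eats eats zero south south south south south   [T → south]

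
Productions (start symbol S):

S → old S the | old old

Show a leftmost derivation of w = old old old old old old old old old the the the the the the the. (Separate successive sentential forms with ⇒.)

S ⇒ old S the   [S → old S the]
old S the ⇒ old old S the the   [S → old S the]
old old S the the ⇒ old old old S the the the   [S → old S the]
old old old S the the the ⇒ old old old old S the the the the   [S → old S the]
old old old old S the the the the ⇒ old old old old old S the the the the the   [S → old S the]
old old old old old S the the the the the ⇒ old old old old old old S the the the the the the   [S → old S the]
old old old old old old S the the the the the the ⇒ old old old old old old old S the the the the the the the   [S → old S the]
old old old old old old old S the the the the the the the ⇒ old old old old old old old old old the the the the the the the   [S → old old]

S ⇒ old S the ⇒ old old S the the ⇒ old old old S the the the ⇒ old old old old S the the the the ⇒ old old old old old S the the the the the ⇒ old old old old old old S the the the the the the ⇒ old old old old old old old S the the the the the the the ⇒ old old old old old old old old old the the the the the the the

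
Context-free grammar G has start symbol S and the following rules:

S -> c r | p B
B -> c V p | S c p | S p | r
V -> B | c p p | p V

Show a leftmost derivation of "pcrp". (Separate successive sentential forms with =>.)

S => pB   [S -> p B]
pB => pSp   [B -> S p]
pSp => pcrp   [S -> c r]

S=>pB=>pSp=>pcrp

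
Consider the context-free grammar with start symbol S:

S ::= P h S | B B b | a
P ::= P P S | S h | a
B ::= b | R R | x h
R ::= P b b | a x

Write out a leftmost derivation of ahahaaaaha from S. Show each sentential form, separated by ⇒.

S⇒PhS⇒PPShS⇒PPSPShS⇒ShPSPShS⇒PhShPSPShS⇒ahShPSPShS⇒ahahPSPShS⇒ahahaSPShS⇒ahahaaPShS⇒ahahaaaShS⇒ahahaaaahS⇒ahahaaaaha

S ⇒ PhS   [S ::= P h S]
PhS ⇒ PPShS   [P ::= P P S]
PPShS ⇒ PPSPShS   [P ::= P P S]
PPSPShS ⇒ ShPSPShS   [P ::= S h]
ShPSPShS ⇒ PhShPSPShS   [S ::= P h S]
PhShPSPShS ⇒ ahShPSPShS   [P ::= a]
ahShPSPShS ⇒ ahahPSPShS   [S ::= a]
ahahPSPShS ⇒ ahahaSPShS   [P ::= a]
ahahaSPShS ⇒ ahahaaPShS   [S ::= a]
ahahaaPShS ⇒ ahahaaaShS   [P ::= a]
ahahaaaShS ⇒ ahahaaaahS   [S ::= a]
ahahaaaahS ⇒ ahahaaaaha   [S ::= a]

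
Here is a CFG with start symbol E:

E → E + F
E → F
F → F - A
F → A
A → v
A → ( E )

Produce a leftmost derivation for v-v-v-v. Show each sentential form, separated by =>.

E => F => F-A => F-A-A => F-A-A-A => A-A-A-A => v-A-A-A => v-v-A-A => v-v-v-A => v-v-v-v

E => F   [E → F]
F => F-A   [F → F - A]
F-A => F-A-A   [F → F - A]
F-A-A => F-A-A-A   [F → F - A]
F-A-A-A => A-A-A-A   [F → A]
A-A-A-A => v-A-A-A   [A → v]
v-A-A-A => v-v-A-A   [A → v]
v-v-A-A => v-v-v-A   [A → v]
v-v-v-A => v-v-v-v   [A → v]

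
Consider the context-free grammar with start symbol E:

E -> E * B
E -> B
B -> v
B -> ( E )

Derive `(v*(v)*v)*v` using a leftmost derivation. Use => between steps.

E => E*B => B*B => (E)*B => (E*B)*B => (E*B*B)*B => (B*B*B)*B => (v*B*B)*B => (v*(E)*B)*B => (v*(B)*B)*B => (v*(v)*B)*B => (v*(v)*v)*B => (v*(v)*v)*v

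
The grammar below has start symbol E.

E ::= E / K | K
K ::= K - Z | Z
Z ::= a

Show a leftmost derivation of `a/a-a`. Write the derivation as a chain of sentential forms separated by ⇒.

E⇒E/K⇒K/K⇒Z/K⇒a/K⇒a/K-Z⇒a/Z-Z⇒a/a-Z⇒a/a-a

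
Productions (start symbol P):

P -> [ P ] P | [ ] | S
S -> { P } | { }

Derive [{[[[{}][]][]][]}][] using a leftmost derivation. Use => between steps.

P => [P]P => [S]P => [{P}]P => [{[P]P}]P => [{[[P]P]P}]P => [{[[[P]P]P]P}]P => [{[[[S]P]P]P}]P => [{[[[{}]P]P]P}]P => [{[[[{}][]]P]P}]P => [{[[[{}][]][]]P}]P => [{[[[{}][]][]][]}]P => [{[[[{}][]][]][]}][]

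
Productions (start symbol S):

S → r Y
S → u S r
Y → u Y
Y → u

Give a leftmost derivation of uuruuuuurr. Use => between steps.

S => uSr   [S → u S r]
uSr => uuSrr   [S → u S r]
uuSrr => uurYrr   [S → r Y]
uurYrr => uuruYrr   [Y → u Y]
uuruYrr => uuruuYrr   [Y → u Y]
uuruuYrr => uuruuuYrr   [Y → u Y]
uuruuuYrr => uuruuuuYrr   [Y → u Y]
uuruuuuYrr => uuruuuuurr   [Y → u]

S => uSr => uuSrr => uurYrr => uuruYrr => uuruuYrr => uuruuuYrr => uuruuuuYrr => uuruuuuurr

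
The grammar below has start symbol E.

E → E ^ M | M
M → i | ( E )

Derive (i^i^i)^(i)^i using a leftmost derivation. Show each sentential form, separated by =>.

E => E^M   [E → E ^ M]
E^M => E^M^M   [E → E ^ M]
E^M^M => M^M^M   [E → M]
M^M^M => (E)^M^M   [M → ( E )]
(E)^M^M => (E^M)^M^M   [E → E ^ M]
(E^M)^M^M => (E^M^M)^M^M   [E → E ^ M]
(E^M^M)^M^M => (M^M^M)^M^M   [E → M]
(M^M^M)^M^M => (i^M^M)^M^M   [M → i]
(i^M^M)^M^M => (i^i^M)^M^M   [M → i]
(i^i^M)^M^M => (i^i^i)^M^M   [M → i]
(i^i^i)^M^M => (i^i^i)^(E)^M   [M → ( E )]
(i^i^i)^(E)^M => (i^i^i)^(M)^M   [E → M]
(i^i^i)^(M)^M => (i^i^i)^(i)^M   [M → i]
(i^i^i)^(i)^M => (i^i^i)^(i)^i   [M → i]

E => E^M => E^M^M => M^M^M => (E)^M^M => (E^M)^M^M => (E^M^M)^M^M => (M^M^M)^M^M => (i^M^M)^M^M => (i^i^M)^M^M => (i^i^i)^M^M => (i^i^i)^(E)^M => (i^i^i)^(M)^M => (i^i^i)^(i)^M => (i^i^i)^(i)^i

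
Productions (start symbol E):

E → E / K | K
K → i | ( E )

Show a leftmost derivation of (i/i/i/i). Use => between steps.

E=>K=>(E)=>(E/K)=>(E/K/K)=>(E/K/K/K)=>(K/K/K/K)=>(i/K/K/K)=>(i/i/K/K)=>(i/i/i/K)=>(i/i/i/i)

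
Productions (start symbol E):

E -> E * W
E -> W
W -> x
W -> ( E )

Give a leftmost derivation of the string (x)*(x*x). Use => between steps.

E => E*W   [E -> E * W]
E*W => W*W   [E -> W]
W*W => (E)*W   [W -> ( E )]
(E)*W => (W)*W   [E -> W]
(W)*W => (x)*W   [W -> x]
(x)*W => (x)*(E)   [W -> ( E )]
(x)*(E) => (x)*(E*W)   [E -> E * W]
(x)*(E*W) => (x)*(W*W)   [E -> W]
(x)*(W*W) => (x)*(x*W)   [W -> x]
(x)*(x*W) => (x)*(x*x)   [W -> x]

E => E*W => W*W => (E)*W => (W)*W => (x)*W => (x)*(E) => (x)*(E*W) => (x)*(W*W) => (x)*(x*W) => (x)*(x*x)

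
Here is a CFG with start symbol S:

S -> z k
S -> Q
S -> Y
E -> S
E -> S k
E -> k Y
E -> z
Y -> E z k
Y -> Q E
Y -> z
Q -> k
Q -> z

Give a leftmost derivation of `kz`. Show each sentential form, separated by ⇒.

S ⇒ Y   [S -> Y]
Y ⇒ QE   [Y -> Q E]
QE ⇒ kE   [Q -> k]
kE ⇒ kS   [E -> S]
kS ⇒ kQ   [S -> Q]
kQ ⇒ kz   [Q -> z]

S⇒Y⇒QE⇒kE⇒kS⇒kQ⇒kz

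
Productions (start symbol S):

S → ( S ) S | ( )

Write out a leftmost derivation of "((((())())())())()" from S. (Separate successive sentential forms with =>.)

S => (S)S => ((S)S)S => (((S)S)S)S => ((((S)S)S)S)S => ((((())S)S)S)S => ((((())())S)S)S => ((((())())())S)S => ((((())())())())S => ((((())())())())()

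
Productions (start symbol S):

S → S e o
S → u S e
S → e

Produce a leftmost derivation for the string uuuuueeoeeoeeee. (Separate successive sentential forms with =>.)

S => uSe => uuSee => uuuSeee => uuuuSeeee => uuuuSeoeeee => uuuuuSeeoeeee => uuuuuSeoeeoeeee => uuuuueeoeeoeeee

S => uSe   [S → u S e]
uSe => uuSee   [S → u S e]
uuSee => uuuSeee   [S → u S e]
uuuSeee => uuuuSeeee   [S → u S e]
uuuuSeeee => uuuuSeoeeee   [S → S e o]
uuuuSeoeeee => uuuuuSeeoeeee   [S → u S e]
uuuuuSeeoeeee => uuuuuSeoeeoeeee   [S → S e o]
uuuuuSeoeeoeeee => uuuuueeoeeoeeee   [S → e]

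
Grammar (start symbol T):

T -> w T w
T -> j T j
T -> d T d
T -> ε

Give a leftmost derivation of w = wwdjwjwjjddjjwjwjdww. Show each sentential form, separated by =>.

T => wTw => wwTww => wwdTdww => wwdjTjdww => wwdjwTwjdww => wwdjwjTjwjdww => wwdjwjwTwjwjdww => wwdjwjwjTjwjwjdww => wwdjwjwjjTjjwjwjdww => wwdjwjwjjdTdjjwjwjdww => wwdjwjwjjddjjwjwjdww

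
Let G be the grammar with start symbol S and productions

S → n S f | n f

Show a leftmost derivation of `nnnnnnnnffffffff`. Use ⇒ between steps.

S⇒nSf⇒nnSff⇒nnnSfff⇒nnnnSffff⇒nnnnnSfffff⇒nnnnnnSffffff⇒nnnnnnnSfffffff⇒nnnnnnnnffffffff

S ⇒ nSf   [S → n S f]
nSf ⇒ nnSff   [S → n S f]
nnSff ⇒ nnnSfff   [S → n S f]
nnnSfff ⇒ nnnnSffff   [S → n S f]
nnnnSffff ⇒ nnnnnSfffff   [S → n S f]
nnnnnSfffff ⇒ nnnnnnSffffff   [S → n S f]
nnnnnnSffffff ⇒ nnnnnnnSfffffff   [S → n S f]
nnnnnnnSfffffff ⇒ nnnnnnnnffffffff   [S → n f]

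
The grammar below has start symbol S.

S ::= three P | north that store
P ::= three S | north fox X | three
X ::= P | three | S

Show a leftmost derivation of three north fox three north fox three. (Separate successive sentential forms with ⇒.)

S ⇒ three P ⇒ three north fox X ⇒ three north fox S ⇒ three north fox three P ⇒ three north fox three north fox X ⇒ three north fox three north fox P ⇒ three north fox three north fox three

S ⇒ three P   [S ::= three P]
three P ⇒ three north fox X   [P ::= north fox X]
three north fox X ⇒ three north fox S   [X ::= S]
three north fox S ⇒ three north fox three P   [S ::= three P]
three north fox three P ⇒ three north fox three north fox X   [P ::= north fox X]
three north fox three north fox X ⇒ three north fox three north fox P   [X ::= P]
three north fox three north fox P ⇒ three north fox three north fox three   [P ::= three]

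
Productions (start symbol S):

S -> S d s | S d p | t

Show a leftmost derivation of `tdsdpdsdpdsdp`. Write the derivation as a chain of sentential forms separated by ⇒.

S ⇒ Sdp   [S -> S d p]
Sdp ⇒ Sdsdp   [S -> S d s]
Sdsdp ⇒ Sdpdsdp   [S -> S d p]
Sdpdsdp ⇒ Sdsdpdsdp   [S -> S d s]
Sdsdpdsdp ⇒ Sdpdsdpdsdp   [S -> S d p]
Sdpdsdpdsdp ⇒ Sdsdpdsdpdsdp   [S -> S d s]
Sdsdpdsdpdsdp ⇒ tdsdpdsdpdsdp   [S -> t]

S ⇒ Sdp ⇒ Sdsdp ⇒ Sdpdsdp ⇒ Sdsdpdsdp ⇒ Sdpdsdpdsdp ⇒ Sdsdpdsdpdsdp ⇒ tdsdpdsdpdsdp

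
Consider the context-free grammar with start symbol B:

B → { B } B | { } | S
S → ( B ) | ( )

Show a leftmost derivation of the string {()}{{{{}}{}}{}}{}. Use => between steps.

B => {B}B   [B → { B } B]
{B}B => {S}B   [B → S]
{S}B => {()}B   [S → ( )]
{()}B => {()}{B}B   [B → { B } B]
{()}{B}B => {()}{{B}B}B   [B → { B } B]
{()}{{B}B}B => {()}{{{B}B}B}B   [B → { B } B]
{()}{{{B}B}B}B => {()}{{{{}}B}B}B   [B → { }]
{()}{{{{}}B}B}B => {()}{{{{}}{}}B}B   [B → { }]
{()}{{{{}}{}}B}B => {()}{{{{}}{}}{}}B   [B → { }]
{()}{{{{}}{}}{}}B => {()}{{{{}}{}}{}}{}   [B → { }]

B => {B}B => {S}B => {()}B => {()}{B}B => {()}{{B}B}B => {()}{{{B}B}B}B => {()}{{{{}}B}B}B => {()}{{{{}}{}}B}B => {()}{{{{}}{}}{}}B => {()}{{{{}}{}}{}}{}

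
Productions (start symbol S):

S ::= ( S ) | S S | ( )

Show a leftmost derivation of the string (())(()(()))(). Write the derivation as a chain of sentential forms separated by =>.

S=>SS=>SSS=>(S)SS=>(())SS=>(())(S)S=>(())(SS)S=>(())(()S)S=>(())(()(S))S=>(())(()(()))S=>(())(()(()))()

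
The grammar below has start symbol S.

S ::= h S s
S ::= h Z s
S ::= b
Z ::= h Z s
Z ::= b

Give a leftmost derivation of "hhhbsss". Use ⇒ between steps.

S ⇒ hSs ⇒ hhZss ⇒ hhhZsss ⇒ hhhbsss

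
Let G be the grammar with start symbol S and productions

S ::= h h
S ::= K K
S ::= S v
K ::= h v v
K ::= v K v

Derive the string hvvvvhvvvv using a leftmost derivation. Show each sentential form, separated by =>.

S => KK   [S ::= K K]
KK => hvvK   [K ::= h v v]
hvvK => hvvvKv   [K ::= v K v]
hvvvKv => hvvvvKvv   [K ::= v K v]
hvvvvKvv => hvvvvhvvvv   [K ::= h v v]

S=>KK=>hvvK=>hvvvKv=>hvvvvKvv=>hvvvvhvvvv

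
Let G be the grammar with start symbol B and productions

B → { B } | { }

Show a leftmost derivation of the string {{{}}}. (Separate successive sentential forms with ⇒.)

B ⇒ {B}   [B → { B }]
{B} ⇒ {{B}}   [B → { B }]
{{B}} ⇒ {{{}}}   [B → { }]

B ⇒ {B} ⇒ {{B}} ⇒ {{{}}}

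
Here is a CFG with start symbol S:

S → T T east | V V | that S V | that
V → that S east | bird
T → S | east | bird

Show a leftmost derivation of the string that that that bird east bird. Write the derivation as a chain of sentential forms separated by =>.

S => V V   [S → V V]
V V => that S east V   [V → that S east]
that S east V => that that S V east V   [S → that S V]
that that S V east V => that that that V east V   [S → that]
that that that V east V => that that that bird east V   [V → bird]
that that that bird east V => that that that bird east bird   [V → bird]

S => V V => that S east V => that that S V east V => that that that V east V => that that that bird east V => that that that bird east bird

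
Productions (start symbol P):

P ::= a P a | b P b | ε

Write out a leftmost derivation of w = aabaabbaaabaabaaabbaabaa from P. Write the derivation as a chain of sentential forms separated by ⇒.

P ⇒ aPa   [P ::= a P a]
aPa ⇒ aaPaa   [P ::= a P a]
aaPaa ⇒ aabPbaa   [P ::= b P b]
aabPbaa ⇒ aabaPabaa   [P ::= a P a]
aabaPabaa ⇒ aabaaPaabaa   [P ::= a P a]
aabaaPaabaa ⇒ aabaabPbaabaa   [P ::= b P b]
aabaabPbaabaa ⇒ aabaabbPbbaabaa   [P ::= b P b]
aabaabbPbbaabaa ⇒ aabaabbaPabbaabaa   [P ::= a P a]
aabaabbaPabbaabaa ⇒ aabaabbaaPaabbaabaa   [P ::= a P a]
aabaabbaaPaabbaabaa ⇒ aabaabbaaaPaaabbaabaa   [P ::= a P a]
aabaabbaaaPaaabbaabaa ⇒ aabaabbaaabPbaaabbaabaa   [P ::= b P b]
aabaabbaaabPbaaabbaabaa ⇒ aabaabbaaabaPabaaabbaabaa   [P ::= a P a]
aabaabbaaabaPabaaabbaabaa ⇒ aabaabbaaabaabaaabbaabaa   [P ::= ε]

P ⇒ aPa ⇒ aaPaa ⇒ aabPbaa ⇒ aabaPabaa ⇒ aabaaPaabaa ⇒ aabaabPbaabaa ⇒ aabaabbPbbaabaa ⇒ aabaabbaPabbaabaa ⇒ aabaabbaaPaabbaabaa ⇒ aabaabbaaaPaaabbaabaa ⇒ aabaabbaaabPbaaabbaabaa ⇒ aabaabbaaabaPabaaabbaabaa ⇒ aabaabbaaabaabaaabbaabaa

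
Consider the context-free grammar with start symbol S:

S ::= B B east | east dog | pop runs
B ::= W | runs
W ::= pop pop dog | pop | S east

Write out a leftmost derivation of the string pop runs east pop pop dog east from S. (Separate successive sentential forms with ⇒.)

S ⇒ B B east ⇒ W B east ⇒ S east B east ⇒ pop runs east B east ⇒ pop runs east W east ⇒ pop runs east pop pop dog east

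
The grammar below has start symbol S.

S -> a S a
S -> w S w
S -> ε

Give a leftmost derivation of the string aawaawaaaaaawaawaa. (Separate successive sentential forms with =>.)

S=>aSa=>aaSaa=>aawSwaa=>aawaSawaa=>aawaaSaawaa=>aawaawSwaawaa=>aawaawaSawaawaa=>aawaawaaSaawaawaa=>aawaawaaaSaaawaawaa=>aawaawaaaaaawaawaa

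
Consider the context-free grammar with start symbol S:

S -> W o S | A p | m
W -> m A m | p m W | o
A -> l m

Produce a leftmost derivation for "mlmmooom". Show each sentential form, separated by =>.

S => WoS   [S -> W o S]
WoS => mAmoS   [W -> m A m]
mAmoS => mlmmoS   [A -> l m]
mlmmoS => mlmmoWoS   [S -> W o S]
mlmmoWoS => mlmmoooS   [W -> o]
mlmmoooS => mlmmooom   [S -> m]

S => WoS => mAmoS => mlmmoS => mlmmoWoS => mlmmoooS => mlmmooom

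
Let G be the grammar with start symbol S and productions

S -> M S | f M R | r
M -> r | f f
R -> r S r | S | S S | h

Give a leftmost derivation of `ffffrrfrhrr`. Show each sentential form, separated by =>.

S => fMR   [S -> f M R]
fMR => fffR   [M -> f f]
fffR => fffS   [R -> S]
fffS => ffffMR   [S -> f M R]
ffffMR => ffffrR   [M -> r]
ffffrR => ffffrSS   [R -> S S]
ffffrSS => ffffrMSS   [S -> M S]
ffffrMSS => ffffrrSS   [M -> r]
ffffrrSS => ffffrrfMRS   [S -> f M R]
ffffrrfMRS => ffffrrfrRS   [M -> r]
ffffrrfrRS => ffffrrfrhS   [R -> h]
ffffrrfrhS => ffffrrfrhMS   [S -> M S]
ffffrrfrhMS => ffffrrfrhrS   [M -> r]
ffffrrfrhrS => ffffrrfrhrr   [S -> r]

S=>fMR=>fffR=>fffS=>ffffMR=>ffffrR=>ffffrSS=>ffffrMSS=>ffffrrSS=>ffffrrfMRS=>ffffrrfrRS=>ffffrrfrhS=>ffffrrfrhMS=>ffffrrfrhrS=>ffffrrfrhrr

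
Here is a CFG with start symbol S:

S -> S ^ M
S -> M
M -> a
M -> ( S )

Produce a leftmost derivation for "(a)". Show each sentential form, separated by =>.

S => M => (S) => (M) => (a)

S => M   [S -> M]
M => (S)   [M -> ( S )]
(S) => (M)   [S -> M]
(M) => (a)   [M -> a]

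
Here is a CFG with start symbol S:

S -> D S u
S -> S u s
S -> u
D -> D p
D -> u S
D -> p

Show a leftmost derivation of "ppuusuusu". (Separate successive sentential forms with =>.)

S => DSu   [S -> D S u]
DSu => pSu   [D -> p]
pSu => pSusu   [S -> S u s]
pSusu => pDSuusu   [S -> D S u]
pDSuusu => ppSuusu   [D -> p]
ppSuusu => ppSusuusu   [S -> S u s]
ppSusuusu => ppuusuusu   [S -> u]

S => DSu => pSu => pSusu => pDSuusu => ppSuusu => ppSusuusu => ppuusuusu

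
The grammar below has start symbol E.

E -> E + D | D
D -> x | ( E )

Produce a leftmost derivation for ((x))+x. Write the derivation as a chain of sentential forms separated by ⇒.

E ⇒ E+D ⇒ D+D ⇒ (E)+D ⇒ (D)+D ⇒ ((E))+D ⇒ ((D))+D ⇒ ((x))+D ⇒ ((x))+x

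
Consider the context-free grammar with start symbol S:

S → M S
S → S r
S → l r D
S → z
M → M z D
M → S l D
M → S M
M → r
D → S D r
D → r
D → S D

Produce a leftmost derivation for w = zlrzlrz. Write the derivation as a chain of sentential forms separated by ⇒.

S ⇒ MS ⇒ SlDS ⇒ MSlDS ⇒ SlDSlDS ⇒ zlDSlDS ⇒ zlrSlDS ⇒ zlrzlDS ⇒ zlrzlrS ⇒ zlrzlrz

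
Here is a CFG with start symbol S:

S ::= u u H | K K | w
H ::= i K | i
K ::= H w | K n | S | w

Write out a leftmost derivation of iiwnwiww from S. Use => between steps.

S=>KK=>HwK=>iKwK=>iKnwK=>iHwnwK=>iiwnwK=>iiwnwHw=>iiwnwiKw=>iiwnwiSw=>iiwnwiww

S => KK   [S ::= K K]
KK => HwK   [K ::= H w]
HwK => iKwK   [H ::= i K]
iKwK => iKnwK   [K ::= K n]
iKnwK => iHwnwK   [K ::= H w]
iHwnwK => iiwnwK   [H ::= i]
iiwnwK => iiwnwHw   [K ::= H w]
iiwnwHw => iiwnwiKw   [H ::= i K]
iiwnwiKw => iiwnwiSw   [K ::= S]
iiwnwiSw => iiwnwiww   [S ::= w]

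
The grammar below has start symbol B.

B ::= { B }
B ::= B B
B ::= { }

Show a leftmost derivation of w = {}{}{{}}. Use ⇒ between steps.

B ⇒ BB ⇒ {}B ⇒ {}BB ⇒ {}{}B ⇒ {}{}{B} ⇒ {}{}{{}}

B ⇒ BB   [B ::= B B]
BB ⇒ {}B   [B ::= { }]
{}B ⇒ {}BB   [B ::= B B]
{}BB ⇒ {}{}B   [B ::= { }]
{}{}B ⇒ {}{}{B}   [B ::= { B }]
{}{}{B} ⇒ {}{}{{}}   [B ::= { }]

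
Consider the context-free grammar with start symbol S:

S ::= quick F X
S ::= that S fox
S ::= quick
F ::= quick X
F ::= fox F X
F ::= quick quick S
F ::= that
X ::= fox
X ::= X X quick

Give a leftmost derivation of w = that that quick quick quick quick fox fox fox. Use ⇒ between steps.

S ⇒ that S fox ⇒ that that S fox fox ⇒ that that quick F X fox fox ⇒ that that quick quick quick S X fox fox ⇒ that that quick quick quick quick X fox fox ⇒ that that quick quick quick quick fox fox fox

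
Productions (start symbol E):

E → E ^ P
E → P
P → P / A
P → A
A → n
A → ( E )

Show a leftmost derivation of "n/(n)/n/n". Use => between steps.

E => P => P/A => P/A/A => P/A/A/A => A/A/A/A => n/A/A/A => n/(E)/A/A => n/(P)/A/A => n/(A)/A/A => n/(n)/A/A => n/(n)/n/A => n/(n)/n/n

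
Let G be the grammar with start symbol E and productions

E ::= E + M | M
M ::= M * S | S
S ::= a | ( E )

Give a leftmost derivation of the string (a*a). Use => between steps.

E => M   [E ::= M]
M => S   [M ::= S]
S => (E)   [S ::= ( E )]
(E) => (M)   [E ::= M]
(M) => (M*S)   [M ::= M * S]
(M*S) => (S*S)   [M ::= S]
(S*S) => (a*S)   [S ::= a]
(a*S) => (a*a)   [S ::= a]

E => M => S => (E) => (M) => (M*S) => (S*S) => (a*S) => (a*a)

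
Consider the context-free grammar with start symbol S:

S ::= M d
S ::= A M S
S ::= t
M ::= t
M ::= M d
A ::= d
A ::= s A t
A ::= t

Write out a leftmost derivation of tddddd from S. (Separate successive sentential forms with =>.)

S=>Md=>Mdd=>Mddd=>Mdddd=>Mddddd=>tddddd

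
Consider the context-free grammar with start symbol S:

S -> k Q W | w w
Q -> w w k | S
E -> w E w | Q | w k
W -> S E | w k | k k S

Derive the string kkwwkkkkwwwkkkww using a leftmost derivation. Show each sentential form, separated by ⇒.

S ⇒ kQW ⇒ kSW ⇒ kkQWW ⇒ kkwwkWW ⇒ kkwwkkkSW ⇒ kkwwkkkkQWW ⇒ kkwwkkkkSWW ⇒ kkwwkkkkwwWW ⇒ kkwwkkkkwwwkW ⇒ kkwwkkkkwwwkkkS ⇒ kkwwkkkkwwwkkkww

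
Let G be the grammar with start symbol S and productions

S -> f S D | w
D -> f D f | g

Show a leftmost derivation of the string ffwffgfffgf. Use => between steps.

S => fSD   [S -> f S D]
fSD => ffSDD   [S -> f S D]
ffSDD => ffwDD   [S -> w]
ffwDD => ffwfDfD   [D -> f D f]
ffwfDfD => ffwffDffD   [D -> f D f]
ffwffDffD => ffwffgffD   [D -> g]
ffwffgffD => ffwffgfffDf   [D -> f D f]
ffwffgfffDf => ffwffgfffgf   [D -> g]

S=>fSD=>ffSDD=>ffwDD=>ffwfDfD=>ffwffDffD=>ffwffgffD=>ffwffgfffDf=>ffwffgfffgf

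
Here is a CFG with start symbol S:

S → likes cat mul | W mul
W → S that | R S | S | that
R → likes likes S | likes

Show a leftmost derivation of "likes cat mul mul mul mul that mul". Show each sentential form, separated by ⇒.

S ⇒ W mul ⇒ S that mul ⇒ W mul that mul ⇒ S mul that mul ⇒ W mul mul that mul ⇒ S mul mul that mul ⇒ W mul mul mul that mul ⇒ S mul mul mul that mul ⇒ likes cat mul mul mul mul that mul

S ⇒ W mul   [S → W mul]
W mul ⇒ S that mul   [W → S that]
S that mul ⇒ W mul that mul   [S → W mul]
W mul that mul ⇒ S mul that mul   [W → S]
S mul that mul ⇒ W mul mul that mul   [S → W mul]
W mul mul that mul ⇒ S mul mul that mul   [W → S]
S mul mul that mul ⇒ W mul mul mul that mul   [S → W mul]
W mul mul mul that mul ⇒ S mul mul mul that mul   [W → S]
S mul mul mul that mul ⇒ likes cat mul mul mul mul that mul   [S → likes cat mul]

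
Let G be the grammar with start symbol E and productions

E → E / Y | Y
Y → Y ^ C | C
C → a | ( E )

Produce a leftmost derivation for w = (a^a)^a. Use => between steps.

E => Y   [E → Y]
Y => Y^C   [Y → Y ^ C]
Y^C => C^C   [Y → C]
C^C => (E)^C   [C → ( E )]
(E)^C => (Y)^C   [E → Y]
(Y)^C => (Y^C)^C   [Y → Y ^ C]
(Y^C)^C => (C^C)^C   [Y → C]
(C^C)^C => (a^C)^C   [C → a]
(a^C)^C => (a^a)^C   [C → a]
(a^a)^C => (a^a)^a   [C → a]

E => Y => Y^C => C^C => (E)^C => (Y)^C => (Y^C)^C => (C^C)^C => (a^C)^C => (a^a)^C => (a^a)^a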